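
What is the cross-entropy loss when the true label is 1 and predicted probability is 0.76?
L = 0.2744

L = -1·log(0.76) - 0·log(0.24) = -log(0.76) = 0.2744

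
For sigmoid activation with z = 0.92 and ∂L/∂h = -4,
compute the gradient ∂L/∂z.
∂L/∂z = -0.815

σ(0.92) = 0.715
σ'(0.92) = σ(0.92)(1 - σ(0.92)) = 0.715 × 0.285 = 0.2038
∂L/∂z = ∂L/∂h · σ'(z) = -4 × 0.2038 = -0.815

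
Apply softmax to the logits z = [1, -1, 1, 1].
p = [0.3189, 0.0432, 0.3189, 0.3189]

exp(z) = [2.718, 0.3679, 2.718, 2.718]
Sum = 8.523
p = [0.3189, 0.0432, 0.3189, 0.3189]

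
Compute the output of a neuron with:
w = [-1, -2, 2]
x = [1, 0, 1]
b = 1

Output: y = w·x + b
y = 2

y = (-1)(1) + (-2)(0) + (2)(1) + 1 = 2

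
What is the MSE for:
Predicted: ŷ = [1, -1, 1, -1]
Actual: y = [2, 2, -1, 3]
MSE = 7.5

MSE = (1/4)((1-2)² + (-1-2)² + (1--1)² + (-1-3)²) = (1/4)(1 + 9 + 4 + 16) = 7.5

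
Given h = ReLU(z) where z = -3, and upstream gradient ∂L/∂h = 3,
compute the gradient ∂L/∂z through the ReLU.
∂L/∂z = 0

h = ReLU(-3) = 0
Since z < 0: ∂h/∂z = 0
∂L/∂z = ∂L/∂h · ∂h/∂z = 3 × 0 = 0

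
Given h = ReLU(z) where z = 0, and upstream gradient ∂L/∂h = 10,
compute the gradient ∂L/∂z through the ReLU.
∂L/∂z = 0

h = ReLU(0) = 0
At z = 0: ∂h/∂z = 0 (by convention)
∂L/∂z = ∂L/∂h · ∂h/∂z = 10 × 0 = 0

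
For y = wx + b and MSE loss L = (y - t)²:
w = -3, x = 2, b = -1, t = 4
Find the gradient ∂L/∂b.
∂L/∂b = -22

y = wx + b = (-3)(2) + -1 = -7
∂L/∂y = 2(y - t) = 2(-7 - 4) = -22
∂y/∂b = 1
∂L/∂b = ∂L/∂y · ∂y/∂b = -22 × 1 = -22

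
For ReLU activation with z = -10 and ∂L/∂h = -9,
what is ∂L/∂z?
∂L/∂z = 0

h = ReLU(-10) = 0
Since z < 0: ∂h/∂z = 0
∂L/∂z = ∂L/∂h · ∂h/∂z = -9 × 0 = 0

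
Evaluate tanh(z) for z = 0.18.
0.1781

tanh(0.18) = (e^(0.18) - e^(-0.18))/(e^(0.18) + e^(-0.18)) = 0.1781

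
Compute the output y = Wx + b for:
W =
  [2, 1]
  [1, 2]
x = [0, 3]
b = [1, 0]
y = [4, 6]

Wx = [2×0 + 1×3, 1×0 + 2×3]
   = [3, 6]
y = Wx + b = [3 + 1, 6 + 0] = [4, 6]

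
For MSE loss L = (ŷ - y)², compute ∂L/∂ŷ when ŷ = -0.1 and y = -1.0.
∂L/∂ŷ = 1.8

∂L/∂ŷ = 2(ŷ - y) = 2(-0.1 - -1.0) = 2(0.9) = 1.8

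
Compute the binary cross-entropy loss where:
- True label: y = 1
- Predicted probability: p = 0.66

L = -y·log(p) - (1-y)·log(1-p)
L = 0.4155

L = -1·log(0.66) - 0·log(0.34) = -log(0.66) = 0.4155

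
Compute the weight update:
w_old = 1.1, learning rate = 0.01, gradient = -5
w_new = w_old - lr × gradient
w_new = 1.15

w_new = w - η·∂L/∂w = 1.1 - 0.01×(-5) = 1.1 - (-0.05) = 1.15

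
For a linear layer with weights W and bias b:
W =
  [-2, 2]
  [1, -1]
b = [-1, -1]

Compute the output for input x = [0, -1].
y = [-3, 0]

Wx = [-2×0 + 2×-1, 1×0 + -1×-1]
   = [-2, 1]
y = Wx + b = [-2 + -1, 1 + -1] = [-3, 0]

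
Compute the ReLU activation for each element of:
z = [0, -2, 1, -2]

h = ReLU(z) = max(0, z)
h = [0, 0, 1, 0]

ReLU applied element-wise: max(0,0)=0, max(0,-2)=0, max(0,1)=1, max(0,-2)=0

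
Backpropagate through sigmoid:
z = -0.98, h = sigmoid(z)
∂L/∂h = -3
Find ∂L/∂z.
∂L/∂z = -0.5953

σ(-0.98) = 0.2729
σ'(-0.98) = σ(-0.98)(1 - σ(-0.98)) = 0.2729 × 0.7271 = 0.1984
∂L/∂z = ∂L/∂h · σ'(z) = -3 × 0.1984 = -0.5953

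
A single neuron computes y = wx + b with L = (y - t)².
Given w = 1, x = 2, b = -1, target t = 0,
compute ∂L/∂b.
∂L/∂b = 2

y = wx + b = (1)(2) + -1 = 1
∂L/∂y = 2(y - t) = 2(1 - 0) = 2
∂y/∂b = 1
∂L/∂b = ∂L/∂y · ∂y/∂b = 2 × 1 = 2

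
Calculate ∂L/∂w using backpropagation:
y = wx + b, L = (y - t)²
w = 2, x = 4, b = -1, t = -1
∂L/∂w = 64

y = wx + b = (2)(4) + -1 = 7
∂L/∂y = 2(y - t) = 2(7 - -1) = 16
∂y/∂w = x = 4
∂L/∂w = ∂L/∂y · ∂y/∂w = 16 × 4 = 64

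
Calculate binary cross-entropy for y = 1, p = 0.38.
L = 0.9676

L = -1·log(0.38) - 0·log(0.62) = -log(0.38) = 0.9676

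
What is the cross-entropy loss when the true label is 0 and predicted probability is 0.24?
L = 0.2744

L = -0·log(0.24) - 1·log(0.76) = -log(0.76) = 0.2744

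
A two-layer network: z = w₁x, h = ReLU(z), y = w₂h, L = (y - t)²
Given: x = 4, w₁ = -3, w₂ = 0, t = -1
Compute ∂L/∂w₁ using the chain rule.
∂L/∂w₁ = 0

Forward pass:
z = w₁x = -3×4 = -12
h = ReLU(-12) = 0
y = w₂h = 0×0 = 0

Backward pass:
∂L/∂y = 2(y - t) = 2(0 - -1) = 2
∂y/∂h = w₂ = 0
∂h/∂z = 0 (ReLU derivative)
∂z/∂w₁ = x = 4

∂L/∂w₁ = 2 × 0 × 0 × 4 = 0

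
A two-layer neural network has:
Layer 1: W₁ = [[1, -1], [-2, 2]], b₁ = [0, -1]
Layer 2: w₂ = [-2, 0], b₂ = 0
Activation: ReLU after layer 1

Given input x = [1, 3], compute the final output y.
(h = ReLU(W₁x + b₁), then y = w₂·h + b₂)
y = 0

Layer 1 pre-activation: z₁ = [-2, 3]
After ReLU: h = [0, 3]
Layer 2 output: y = -2×0 + 0×3 + 0 = 0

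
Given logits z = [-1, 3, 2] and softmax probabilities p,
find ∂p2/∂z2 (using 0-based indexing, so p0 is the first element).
∂p2/∂z2 = 0.195

p = softmax(z) = [0.01321, 0.7214, 0.2654]
p2 = 0.2654

∂p2/∂z2 = p2(1 - p2) = 0.2654 × (1 - 0.2654) = 0.195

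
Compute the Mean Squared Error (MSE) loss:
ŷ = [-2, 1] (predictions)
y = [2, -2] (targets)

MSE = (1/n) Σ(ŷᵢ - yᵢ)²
MSE = 12.5

MSE = (1/2)((-2-2)² + (1--2)²) = (1/2)(16 + 9) = 12.5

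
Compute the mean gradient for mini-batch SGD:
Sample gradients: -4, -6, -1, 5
Average gradient = -1.5

Average = (1/4)(-4 + -6 + -1 + 5) = -6/4 = -1.5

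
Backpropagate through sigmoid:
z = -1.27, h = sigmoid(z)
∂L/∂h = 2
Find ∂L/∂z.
∂L/∂z = 0.3424

σ(-1.27) = 0.2193
σ'(-1.27) = σ(-1.27)(1 - σ(-1.27)) = 0.2193 × 0.7807 = 0.1712
∂L/∂z = ∂L/∂h · σ'(z) = 2 × 0.1712 = 0.3424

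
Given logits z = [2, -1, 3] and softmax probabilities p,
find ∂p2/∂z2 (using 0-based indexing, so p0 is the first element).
∂p2/∂z2 = 0.201

p = softmax(z) = [0.2654, 0.01321, 0.7214]
p2 = 0.7214

∂p2/∂z2 = p2(1 - p2) = 0.7214 × (1 - 0.7214) = 0.201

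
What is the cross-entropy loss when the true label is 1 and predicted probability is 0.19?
L = 1.661

L = -1·log(0.19) - 0·log(0.81) = -log(0.19) = 1.661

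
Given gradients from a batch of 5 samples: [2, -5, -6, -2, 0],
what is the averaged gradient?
Average gradient = -2.2

Average = (1/5)(2 + -5 + -6 + -2 + 0) = -11/5 = -2.2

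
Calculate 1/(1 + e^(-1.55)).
0.8249

sigmoid(1.55) = 1/(1 + e^(-1.55)) = 1/(1 + 0.2122) = 0.8249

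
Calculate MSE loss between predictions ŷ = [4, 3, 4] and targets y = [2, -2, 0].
MSE = 15

MSE = (1/3)((4-2)² + (3--2)² + (4-0)²) = (1/3)(4 + 25 + 16) = 15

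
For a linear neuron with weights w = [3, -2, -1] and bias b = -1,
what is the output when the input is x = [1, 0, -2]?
y = 4

y = (3)(1) + (-2)(0) + (-1)(-2) + -1 = 4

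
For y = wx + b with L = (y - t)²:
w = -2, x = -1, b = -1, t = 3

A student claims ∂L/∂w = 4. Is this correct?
Correct

y = (-2)(-1) + -1 = 1
∂L/∂y = 2(y - t) = 2(1 - 3) = -4
∂y/∂w = x = -1
∂L/∂w = -4 × -1 = 4

Claimed value: 4
Correct: The correct gradient is 4.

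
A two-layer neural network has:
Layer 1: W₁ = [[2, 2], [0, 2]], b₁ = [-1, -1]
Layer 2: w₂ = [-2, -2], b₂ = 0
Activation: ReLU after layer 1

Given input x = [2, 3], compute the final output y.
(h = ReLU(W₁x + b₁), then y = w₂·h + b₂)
y = -28

Layer 1 pre-activation: z₁ = [9, 5]
After ReLU: h = [9, 5]
Layer 2 output: y = -2×9 + -2×5 + 0 = -28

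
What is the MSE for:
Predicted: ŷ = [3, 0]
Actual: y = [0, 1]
MSE = 5

MSE = (1/2)((3-0)² + (0-1)²) = (1/2)(9 + 1) = 5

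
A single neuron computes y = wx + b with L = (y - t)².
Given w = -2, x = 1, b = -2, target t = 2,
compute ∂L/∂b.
∂L/∂b = -12

y = wx + b = (-2)(1) + -2 = -4
∂L/∂y = 2(y - t) = 2(-4 - 2) = -12
∂y/∂b = 1
∂L/∂b = ∂L/∂y · ∂y/∂b = -12 × 1 = -12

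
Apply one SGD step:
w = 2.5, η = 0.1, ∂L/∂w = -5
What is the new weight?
w_new = 3

w_new = w - η·∂L/∂w = 2.5 - 0.1×(-5) = 2.5 - (-0.5) = 3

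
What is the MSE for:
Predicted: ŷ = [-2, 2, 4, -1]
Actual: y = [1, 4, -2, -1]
MSE = 12.25

MSE = (1/4)((-2-1)² + (2-4)² + (4--2)² + (-1--1)²) = (1/4)(9 + 4 + 36 + 0) = 12.25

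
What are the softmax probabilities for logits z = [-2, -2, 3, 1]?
p = [0.0059, 0.0059, 0.8705, 0.1178]

exp(z) = [0.1353, 0.1353, 20.09, 2.718]
Sum = 23.07
p = [0.0059, 0.0059, 0.8705, 0.1178]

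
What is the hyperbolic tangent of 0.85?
0.6911

tanh(0.85) = (e^(0.85) - e^(-0.85))/(e^(0.85) + e^(-0.85)) = 0.6911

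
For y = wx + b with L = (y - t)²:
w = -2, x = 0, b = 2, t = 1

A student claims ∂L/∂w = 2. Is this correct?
Incorrect

y = (-2)(0) + 2 = 2
∂L/∂y = 2(y - t) = 2(2 - 1) = 2
∂y/∂w = x = 0
∂L/∂w = 2 × 0 = 0

Claimed value: 2
Incorrect: The correct gradient is 0.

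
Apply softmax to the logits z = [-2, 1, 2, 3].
p = [0.0045, 0.0896, 0.2436, 0.6623]

exp(z) = [0.1353, 2.718, 7.389, 20.09]
Sum = 30.33
p = [0.0045, 0.0896, 0.2436, 0.6623]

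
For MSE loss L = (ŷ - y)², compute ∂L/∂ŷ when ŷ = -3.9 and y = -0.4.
∂L/∂ŷ = -7.0

∂L/∂ŷ = 2(ŷ - y) = 2(-3.9 - -0.4) = 2(-3.5) = -7.0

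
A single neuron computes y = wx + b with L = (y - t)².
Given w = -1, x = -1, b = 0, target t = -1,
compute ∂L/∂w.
∂L/∂w = -4

y = wx + b = (-1)(-1) + 0 = 1
∂L/∂y = 2(y - t) = 2(1 - -1) = 4
∂y/∂w = x = -1
∂L/∂w = ∂L/∂y · ∂y/∂w = 4 × -1 = -4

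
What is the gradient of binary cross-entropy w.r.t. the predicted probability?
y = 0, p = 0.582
∂L/∂p = 2.392

∂L/∂p = -y/p + (1-y)/(1-p) = 0 + 1/0.418 = 2.392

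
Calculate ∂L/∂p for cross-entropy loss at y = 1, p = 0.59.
∂L/∂p = -1.695

∂L/∂p = -y/p + (1-y)/(1-p) = -1/0.59 + 0 = -1.695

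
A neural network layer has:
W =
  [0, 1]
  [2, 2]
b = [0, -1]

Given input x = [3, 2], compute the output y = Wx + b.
y = [2, 9]

Wx = [0×3 + 1×2, 2×3 + 2×2]
   = [2, 10]
y = Wx + b = [2 + 0, 10 + -1] = [2, 9]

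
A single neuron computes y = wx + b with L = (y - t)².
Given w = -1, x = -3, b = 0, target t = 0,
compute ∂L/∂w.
∂L/∂w = -18

y = wx + b = (-1)(-3) + 0 = 3
∂L/∂y = 2(y - t) = 2(3 - 0) = 6
∂y/∂w = x = -3
∂L/∂w = ∂L/∂y · ∂y/∂w = 6 × -3 = -18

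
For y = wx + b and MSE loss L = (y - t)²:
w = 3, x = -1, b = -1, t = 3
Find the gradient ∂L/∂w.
∂L/∂w = 14

y = wx + b = (3)(-1) + -1 = -4
∂L/∂y = 2(y - t) = 2(-4 - 3) = -14
∂y/∂w = x = -1
∂L/∂w = ∂L/∂y · ∂y/∂w = -14 × -1 = 14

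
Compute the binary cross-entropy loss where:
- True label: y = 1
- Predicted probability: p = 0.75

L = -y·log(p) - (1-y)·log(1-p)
L = 0.2877

L = -1·log(0.75) - 0·log(0.25) = -log(0.75) = 0.2877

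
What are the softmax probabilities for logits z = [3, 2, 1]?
p = [0.6652, 0.2447, 0.09]

exp(z) = [20.09, 7.389, 2.718]
Sum = 30.19
p = [0.6652, 0.2447, 0.09]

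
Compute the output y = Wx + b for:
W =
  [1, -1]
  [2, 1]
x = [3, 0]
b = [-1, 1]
y = [2, 7]

Wx = [1×3 + -1×0, 2×3 + 1×0]
   = [3, 6]
y = Wx + b = [3 + -1, 6 + 1] = [2, 7]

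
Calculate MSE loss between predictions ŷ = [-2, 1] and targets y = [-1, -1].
MSE = 2.5

MSE = (1/2)((-2--1)² + (1--1)²) = (1/2)(1 + 4) = 2.5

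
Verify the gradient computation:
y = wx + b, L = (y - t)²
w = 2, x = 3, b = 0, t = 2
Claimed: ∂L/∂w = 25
Incorrect

y = (2)(3) + 0 = 6
∂L/∂y = 2(y - t) = 2(6 - 2) = 8
∂y/∂w = x = 3
∂L/∂w = 8 × 3 = 24

Claimed value: 25
Incorrect: The correct gradient is 24.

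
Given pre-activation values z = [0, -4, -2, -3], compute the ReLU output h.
h = [0, 0, 0, 0]

ReLU applied element-wise: max(0,0)=0, max(0,-4)=0, max(0,-2)=0, max(0,-3)=0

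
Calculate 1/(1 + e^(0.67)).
0.3385

sigmoid(-0.67) = 1/(1 + e^(0.67)) = 1/(1 + 1.954) = 0.3385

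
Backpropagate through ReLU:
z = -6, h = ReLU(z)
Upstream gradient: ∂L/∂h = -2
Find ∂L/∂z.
∂L/∂z = 0

h = ReLU(-6) = 0
Since z < 0: ∂h/∂z = 0
∂L/∂z = ∂L/∂h · ∂h/∂z = -2 × 0 = 0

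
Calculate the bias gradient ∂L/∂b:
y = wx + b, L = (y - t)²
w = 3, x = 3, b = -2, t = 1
∂L/∂b = 12

y = wx + b = (3)(3) + -2 = 7
∂L/∂y = 2(y - t) = 2(7 - 1) = 12
∂y/∂b = 1
∂L/∂b = ∂L/∂y · ∂y/∂b = 12 × 1 = 12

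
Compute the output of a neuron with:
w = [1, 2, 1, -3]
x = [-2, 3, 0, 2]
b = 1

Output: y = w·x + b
y = -1

y = (1)(-2) + (2)(3) + (1)(0) + (-3)(2) + 1 = -1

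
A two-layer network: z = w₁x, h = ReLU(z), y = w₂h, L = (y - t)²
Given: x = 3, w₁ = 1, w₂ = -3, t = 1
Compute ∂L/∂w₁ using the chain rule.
∂L/∂w₁ = 180

Forward pass:
z = w₁x = 1×3 = 3
h = ReLU(3) = 3
y = w₂h = -3×3 = -9

Backward pass:
∂L/∂y = 2(y - t) = 2(-9 - 1) = -20
∂y/∂h = w₂ = -3
∂h/∂z = 1 (ReLU derivative)
∂z/∂w₁ = x = 3

∂L/∂w₁ = -20 × -3 × 1 × 3 = 180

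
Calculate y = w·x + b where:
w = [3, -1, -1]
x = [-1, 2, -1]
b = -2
y = -6

y = (3)(-1) + (-1)(2) + (-1)(-1) + -2 = -6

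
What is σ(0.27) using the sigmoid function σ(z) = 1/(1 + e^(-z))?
0.5671

sigmoid(0.27) = 1/(1 + e^(-0.27)) = 1/(1 + 0.7634) = 0.5671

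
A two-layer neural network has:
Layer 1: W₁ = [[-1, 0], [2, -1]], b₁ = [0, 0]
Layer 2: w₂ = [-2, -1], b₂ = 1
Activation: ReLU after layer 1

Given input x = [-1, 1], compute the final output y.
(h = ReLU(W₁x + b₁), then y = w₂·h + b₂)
y = -1

Layer 1 pre-activation: z₁ = [1, -3]
After ReLU: h = [1, 0]
Layer 2 output: y = -2×1 + -1×0 + 1 = -1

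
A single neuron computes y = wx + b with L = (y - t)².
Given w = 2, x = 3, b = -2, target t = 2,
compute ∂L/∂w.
∂L/∂w = 12

y = wx + b = (2)(3) + -2 = 4
∂L/∂y = 2(y - t) = 2(4 - 2) = 4
∂y/∂w = x = 3
∂L/∂w = ∂L/∂y · ∂y/∂w = 4 × 3 = 12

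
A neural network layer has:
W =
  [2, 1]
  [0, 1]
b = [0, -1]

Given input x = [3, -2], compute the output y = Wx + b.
y = [4, -3]

Wx = [2×3 + 1×-2, 0×3 + 1×-2]
   = [4, -2]
y = Wx + b = [4 + 0, -2 + -1] = [4, -3]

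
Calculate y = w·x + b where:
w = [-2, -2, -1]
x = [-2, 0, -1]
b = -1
y = 4

y = (-2)(-2) + (-2)(0) + (-1)(-1) + -1 = 4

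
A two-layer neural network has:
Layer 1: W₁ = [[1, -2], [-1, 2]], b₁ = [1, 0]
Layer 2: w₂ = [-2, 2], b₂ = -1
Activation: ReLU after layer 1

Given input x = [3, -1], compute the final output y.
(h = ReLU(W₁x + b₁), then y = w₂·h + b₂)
y = -13

Layer 1 pre-activation: z₁ = [6, -5]
After ReLU: h = [6, 0]
Layer 2 output: y = -2×6 + 2×0 + -1 = -13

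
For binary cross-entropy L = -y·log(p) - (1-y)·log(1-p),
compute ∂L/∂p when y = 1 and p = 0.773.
∂L/∂p = -1.294

∂L/∂p = -y/p + (1-y)/(1-p) = -1/0.773 + 0 = -1.294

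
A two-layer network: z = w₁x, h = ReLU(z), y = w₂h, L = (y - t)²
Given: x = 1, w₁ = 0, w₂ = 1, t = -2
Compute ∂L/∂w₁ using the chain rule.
∂L/∂w₁ = 0

Forward pass:
z = w₁x = 0×1 = 0
h = ReLU(0) = 0
y = w₂h = 1×0 = 0

Backward pass:
∂L/∂y = 2(y - t) = 2(0 - -2) = 4
∂y/∂h = w₂ = 1
∂h/∂z = 0 (ReLU derivative)
∂z/∂w₁ = x = 1

∂L/∂w₁ = 4 × 1 × 0 × 1 = 0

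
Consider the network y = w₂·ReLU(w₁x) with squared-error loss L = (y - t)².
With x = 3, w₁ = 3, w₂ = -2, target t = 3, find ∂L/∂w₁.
∂L/∂w₁ = 252

Forward pass:
z = w₁x = 3×3 = 9
h = ReLU(9) = 9
y = w₂h = -2×9 = -18

Backward pass:
∂L/∂y = 2(y - t) = 2(-18 - 3) = -42
∂y/∂h = w₂ = -2
∂h/∂z = 1 (ReLU derivative)
∂z/∂w₁ = x = 3

∂L/∂w₁ = -42 × -2 × 1 × 3 = 252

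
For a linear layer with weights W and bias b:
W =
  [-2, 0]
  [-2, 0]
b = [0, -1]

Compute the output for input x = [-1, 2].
y = [2, 1]

Wx = [-2×-1 + 0×2, -2×-1 + 0×2]
   = [2, 2]
y = Wx + b = [2 + 0, 2 + -1] = [2, 1]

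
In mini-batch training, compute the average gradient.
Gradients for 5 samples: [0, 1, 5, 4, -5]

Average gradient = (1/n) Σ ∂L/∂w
Average gradient = 1

Average = (1/5)(0 + 1 + 5 + 4 + -5) = 5/5 = 1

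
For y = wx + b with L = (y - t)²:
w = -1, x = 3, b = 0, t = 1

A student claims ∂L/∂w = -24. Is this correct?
Correct

y = (-1)(3) + 0 = -3
∂L/∂y = 2(y - t) = 2(-3 - 1) = -8
∂y/∂w = x = 3
∂L/∂w = -8 × 3 = -24

Claimed value: -24
Correct: The correct gradient is -24.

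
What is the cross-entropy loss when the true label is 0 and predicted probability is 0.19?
L = 0.2107

L = -0·log(0.19) - 1·log(0.81) = -log(0.81) = 0.2107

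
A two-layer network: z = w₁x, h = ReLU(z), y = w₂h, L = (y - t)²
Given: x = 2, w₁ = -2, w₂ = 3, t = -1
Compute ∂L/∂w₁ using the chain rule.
∂L/∂w₁ = 0

Forward pass:
z = w₁x = -2×2 = -4
h = ReLU(-4) = 0
y = w₂h = 3×0 = 0

Backward pass:
∂L/∂y = 2(y - t) = 2(0 - -1) = 2
∂y/∂h = w₂ = 3
∂h/∂z = 0 (ReLU derivative)
∂z/∂w₁ = x = 2

∂L/∂w₁ = 2 × 3 × 0 × 2 = 0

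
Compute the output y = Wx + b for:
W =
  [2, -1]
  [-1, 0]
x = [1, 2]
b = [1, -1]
y = [1, -2]

Wx = [2×1 + -1×2, -1×1 + 0×2]
   = [0, -1]
y = Wx + b = [0 + 1, -1 + -1] = [1, -2]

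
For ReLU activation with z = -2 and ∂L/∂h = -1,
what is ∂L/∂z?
∂L/∂z = 0

h = ReLU(-2) = 0
Since z < 0: ∂h/∂z = 0
∂L/∂z = ∂L/∂h · ∂h/∂z = -1 × 0 = 0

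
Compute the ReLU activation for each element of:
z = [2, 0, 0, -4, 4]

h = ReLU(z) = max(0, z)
h = [2, 0, 0, 0, 4]

ReLU applied element-wise: max(0,2)=2, max(0,0)=0, max(0,0)=0, max(0,-4)=0, max(0,4)=4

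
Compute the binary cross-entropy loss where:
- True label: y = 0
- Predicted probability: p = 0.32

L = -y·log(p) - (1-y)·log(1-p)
L = 0.3857

L = -0·log(0.32) - 1·log(0.68) = -log(0.68) = 0.3857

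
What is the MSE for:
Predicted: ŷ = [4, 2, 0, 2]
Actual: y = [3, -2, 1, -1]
MSE = 6.75

MSE = (1/4)((4-3)² + (2--2)² + (0-1)² + (2--1)²) = (1/4)(1 + 16 + 1 + 9) = 6.75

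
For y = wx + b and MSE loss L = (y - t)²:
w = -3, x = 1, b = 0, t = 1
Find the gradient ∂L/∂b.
∂L/∂b = -8

y = wx + b = (-3)(1) + 0 = -3
∂L/∂y = 2(y - t) = 2(-3 - 1) = -8
∂y/∂b = 1
∂L/∂b = ∂L/∂y · ∂y/∂b = -8 × 1 = -8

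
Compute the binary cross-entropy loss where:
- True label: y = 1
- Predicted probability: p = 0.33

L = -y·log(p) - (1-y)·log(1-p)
L = 1.109

L = -1·log(0.33) - 0·log(0.67) = -log(0.33) = 1.109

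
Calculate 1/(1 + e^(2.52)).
0.07447

sigmoid(-2.52) = 1/(1 + e^(2.52)) = 1/(1 + 12.43) = 0.07447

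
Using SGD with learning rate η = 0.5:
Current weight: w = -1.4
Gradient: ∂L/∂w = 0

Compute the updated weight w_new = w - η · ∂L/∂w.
w_new = -1.4

w_new = w - η·∂L/∂w = -1.4 - 0.5×(0) = -1.4 - (0) = -1.4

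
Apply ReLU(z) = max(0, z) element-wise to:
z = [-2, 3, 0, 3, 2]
h = [0, 3, 0, 3, 2]

ReLU applied element-wise: max(0,-2)=0, max(0,3)=3, max(0,0)=0, max(0,3)=3, max(0,2)=2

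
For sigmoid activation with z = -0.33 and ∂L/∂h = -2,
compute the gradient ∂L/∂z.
∂L/∂z = -0.4866

σ(-0.33) = 0.4182
σ'(-0.33) = σ(-0.33)(1 - σ(-0.33)) = 0.4182 × 0.5818 = 0.2433
∂L/∂z = ∂L/∂h · σ'(z) = -2 × 0.2433 = -0.4866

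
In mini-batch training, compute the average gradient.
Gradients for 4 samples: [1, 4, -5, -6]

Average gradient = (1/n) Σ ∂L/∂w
Average gradient = -1.5

Average = (1/4)(1 + 4 + -5 + -6) = -6/4 = -1.5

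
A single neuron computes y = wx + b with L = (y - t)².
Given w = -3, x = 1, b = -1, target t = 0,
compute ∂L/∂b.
∂L/∂b = -8

y = wx + b = (-3)(1) + -1 = -4
∂L/∂y = 2(y - t) = 2(-4 - 0) = -8
∂y/∂b = 1
∂L/∂b = ∂L/∂y · ∂y/∂b = -8 × 1 = -8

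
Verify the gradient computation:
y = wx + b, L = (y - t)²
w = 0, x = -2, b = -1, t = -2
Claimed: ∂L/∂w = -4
Correct

y = (0)(-2) + -1 = -1
∂L/∂y = 2(y - t) = 2(-1 - -2) = 2
∂y/∂w = x = -2
∂L/∂w = 2 × -2 = -4

Claimed value: -4
Correct: The correct gradient is -4.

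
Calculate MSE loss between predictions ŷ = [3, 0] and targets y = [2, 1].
MSE = 1

MSE = (1/2)((3-2)² + (0-1)²) = (1/2)(1 + 1) = 1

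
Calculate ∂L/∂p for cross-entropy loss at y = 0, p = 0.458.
∂L/∂p = 1.845

∂L/∂p = -y/p + (1-y)/(1-p) = 0 + 1/0.542 = 1.845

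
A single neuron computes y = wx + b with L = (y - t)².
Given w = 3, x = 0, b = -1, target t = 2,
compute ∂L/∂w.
∂L/∂w = 0

y = wx + b = (3)(0) + -1 = -1
∂L/∂y = 2(y - t) = 2(-1 - 2) = -6
∂y/∂w = x = 0
∂L/∂w = ∂L/∂y · ∂y/∂w = -6 × 0 = 0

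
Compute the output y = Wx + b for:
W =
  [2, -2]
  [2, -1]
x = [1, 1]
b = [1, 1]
y = [1, 2]

Wx = [2×1 + -2×1, 2×1 + -1×1]
   = [0, 1]
y = Wx + b = [0 + 1, 1 + 1] = [1, 2]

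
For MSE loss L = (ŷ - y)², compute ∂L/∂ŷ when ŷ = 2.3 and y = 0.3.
∂L/∂ŷ = 4.0

∂L/∂ŷ = 2(ŷ - y) = 2(2.3 - 0.3) = 2(2.0) = 4.0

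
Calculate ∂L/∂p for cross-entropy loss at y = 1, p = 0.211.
∂L/∂p = -4.739

∂L/∂p = -y/p + (1-y)/(1-p) = -1/0.211 + 0 = -4.739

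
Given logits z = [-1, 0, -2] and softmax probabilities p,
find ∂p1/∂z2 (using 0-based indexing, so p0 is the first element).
∂p1/∂z2 = -0.05989

p = softmax(z) = [0.2447, 0.6652, 0.09003]
p1 = 0.6652, p2 = 0.09003

∂p1/∂z2 = -p1 × p2 = -0.6652 × 0.09003 = -0.05989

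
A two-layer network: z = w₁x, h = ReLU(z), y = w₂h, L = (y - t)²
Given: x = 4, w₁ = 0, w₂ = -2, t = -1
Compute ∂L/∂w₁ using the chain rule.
∂L/∂w₁ = 0

Forward pass:
z = w₁x = 0×4 = 0
h = ReLU(0) = 0
y = w₂h = -2×0 = 0

Backward pass:
∂L/∂y = 2(y - t) = 2(0 - -1) = 2
∂y/∂h = w₂ = -2
∂h/∂z = 0 (ReLU derivative)
∂z/∂w₁ = x = 4

∂L/∂w₁ = 2 × -2 × 0 × 4 = 0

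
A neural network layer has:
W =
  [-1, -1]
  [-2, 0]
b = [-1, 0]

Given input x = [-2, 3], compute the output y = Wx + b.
y = [-2, 4]

Wx = [-1×-2 + -1×3, -2×-2 + 0×3]
   = [-1, 4]
y = Wx + b = [-1 + -1, 4 + 0] = [-2, 4]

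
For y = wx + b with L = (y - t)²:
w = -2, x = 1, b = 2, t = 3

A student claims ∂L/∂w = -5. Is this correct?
Incorrect

y = (-2)(1) + 2 = 0
∂L/∂y = 2(y - t) = 2(0 - 3) = -6
∂y/∂w = x = 1
∂L/∂w = -6 × 1 = -6

Claimed value: -5
Incorrect: The correct gradient is -6.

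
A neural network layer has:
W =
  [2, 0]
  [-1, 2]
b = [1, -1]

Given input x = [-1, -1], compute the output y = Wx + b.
y = [-1, -2]

Wx = [2×-1 + 0×-1, -1×-1 + 2×-1]
   = [-2, -1]
y = Wx + b = [-2 + 1, -1 + -1] = [-1, -2]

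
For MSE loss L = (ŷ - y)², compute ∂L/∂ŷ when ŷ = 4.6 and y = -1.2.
∂L/∂ŷ = 11.6

∂L/∂ŷ = 2(ŷ - y) = 2(4.6 - -1.2) = 2(5.8) = 11.6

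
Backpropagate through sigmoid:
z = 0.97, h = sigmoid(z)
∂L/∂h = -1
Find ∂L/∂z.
∂L/∂z = -0.1993

σ(0.97) = 0.7251
σ'(0.97) = σ(0.97)(1 - σ(0.97)) = 0.7251 × 0.2749 = 0.1993
∂L/∂z = ∂L/∂h · σ'(z) = -1 × 0.1993 = -0.1993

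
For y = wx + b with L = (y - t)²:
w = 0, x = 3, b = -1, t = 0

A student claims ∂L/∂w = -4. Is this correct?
Incorrect

y = (0)(3) + -1 = -1
∂L/∂y = 2(y - t) = 2(-1 - 0) = -2
∂y/∂w = x = 3
∂L/∂w = -2 × 3 = -6

Claimed value: -4
Incorrect: The correct gradient is -6.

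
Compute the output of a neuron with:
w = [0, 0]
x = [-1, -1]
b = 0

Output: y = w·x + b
y = 0

y = (0)(-1) + (0)(-1) + 0 = 0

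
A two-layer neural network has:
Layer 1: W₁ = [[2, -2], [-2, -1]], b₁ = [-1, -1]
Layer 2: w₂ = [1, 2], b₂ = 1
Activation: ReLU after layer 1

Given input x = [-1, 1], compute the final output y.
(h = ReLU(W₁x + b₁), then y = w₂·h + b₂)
y = 1

Layer 1 pre-activation: z₁ = [-5, 0]
After ReLU: h = [0, 0]
Layer 2 output: y = 1×0 + 2×0 + 1 = 1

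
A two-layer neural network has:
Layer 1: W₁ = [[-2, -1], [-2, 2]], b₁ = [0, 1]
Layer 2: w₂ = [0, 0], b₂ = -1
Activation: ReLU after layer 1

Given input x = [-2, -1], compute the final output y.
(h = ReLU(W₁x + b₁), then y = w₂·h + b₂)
y = -1

Layer 1 pre-activation: z₁ = [5, 3]
After ReLU: h = [5, 3]
Layer 2 output: y = 0×5 + 0×3 + -1 = -1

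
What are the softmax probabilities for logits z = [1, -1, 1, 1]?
p = [0.3189, 0.0432, 0.3189, 0.3189]

exp(z) = [2.718, 0.3679, 2.718, 2.718]
Sum = 8.523
p = [0.3189, 0.0432, 0.3189, 0.3189]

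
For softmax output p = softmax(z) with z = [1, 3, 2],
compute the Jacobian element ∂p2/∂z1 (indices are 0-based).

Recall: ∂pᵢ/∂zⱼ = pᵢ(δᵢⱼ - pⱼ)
∂p2/∂z1 = -0.1628

p = softmax(z) = [0.09003, 0.6652, 0.2447]
p2 = 0.2447, p1 = 0.6652

∂p2/∂z1 = -p2 × p1 = -0.2447 × 0.6652 = -0.1628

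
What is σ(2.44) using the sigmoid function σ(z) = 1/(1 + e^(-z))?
0.9198

sigmoid(2.44) = 1/(1 + e^(-2.44)) = 1/(1 + 0.08716) = 0.9198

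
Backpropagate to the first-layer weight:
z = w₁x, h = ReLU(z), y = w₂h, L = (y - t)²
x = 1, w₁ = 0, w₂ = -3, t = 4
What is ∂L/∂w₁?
∂L/∂w₁ = 0

Forward pass:
z = w₁x = 0×1 = 0
h = ReLU(0) = 0
y = w₂h = -3×0 = 0

Backward pass:
∂L/∂y = 2(y - t) = 2(0 - 4) = -8
∂y/∂h = w₂ = -3
∂h/∂z = 0 (ReLU derivative)
∂z/∂w₁ = x = 1

∂L/∂w₁ = -8 × -3 × 0 × 1 = 0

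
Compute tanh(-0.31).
-0.3004

tanh(-0.31) = (e^(-0.31) - e^(0.31))/(e^(-0.31) + e^(0.31)) = -0.3004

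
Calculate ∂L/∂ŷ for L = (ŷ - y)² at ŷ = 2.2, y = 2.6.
∂L/∂ŷ = -0.8

∂L/∂ŷ = 2(ŷ - y) = 2(2.2 - 2.6) = 2(-0.4) = -0.8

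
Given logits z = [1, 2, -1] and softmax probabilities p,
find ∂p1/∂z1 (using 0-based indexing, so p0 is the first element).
∂p1/∂z1 = 0.2078

p = softmax(z) = [0.2595, 0.7054, 0.03512]
p1 = 0.7054

∂p1/∂z1 = p1(1 - p1) = 0.7054 × (1 - 0.7054) = 0.2078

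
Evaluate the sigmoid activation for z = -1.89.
0.1312

sigmoid(-1.89) = 1/(1 + e^(1.89)) = 1/(1 + 6.619) = 0.1312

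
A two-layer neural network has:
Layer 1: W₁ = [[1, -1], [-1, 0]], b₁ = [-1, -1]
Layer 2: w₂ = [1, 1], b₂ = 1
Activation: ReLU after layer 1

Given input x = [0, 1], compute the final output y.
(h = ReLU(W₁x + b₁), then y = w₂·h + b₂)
y = 1

Layer 1 pre-activation: z₁ = [-2, -1]
After ReLU: h = [0, 0]
Layer 2 output: y = 1×0 + 1×0 + 1 = 1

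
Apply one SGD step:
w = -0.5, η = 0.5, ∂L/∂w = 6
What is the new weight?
w_new = -3.5

w_new = w - η·∂L/∂w = -0.5 - 0.5×(6) = -0.5 - (3) = -3.5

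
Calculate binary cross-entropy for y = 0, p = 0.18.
L = 0.1985

L = -0·log(0.18) - 1·log(0.82) = -log(0.82) = 0.1985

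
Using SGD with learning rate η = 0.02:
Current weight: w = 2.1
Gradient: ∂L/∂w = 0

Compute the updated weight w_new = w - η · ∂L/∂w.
w_new = 2.1

w_new = w - η·∂L/∂w = 2.1 - 0.02×(0) = 2.1 - (0) = 2.1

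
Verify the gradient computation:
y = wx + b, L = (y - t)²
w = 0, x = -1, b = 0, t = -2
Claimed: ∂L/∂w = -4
Correct

y = (0)(-1) + 0 = 0
∂L/∂y = 2(y - t) = 2(0 - -2) = 4
∂y/∂w = x = -1
∂L/∂w = 4 × -1 = -4

Claimed value: -4
Correct: The correct gradient is -4.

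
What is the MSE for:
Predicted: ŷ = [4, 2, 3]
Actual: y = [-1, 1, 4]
MSE = 9

MSE = (1/3)((4--1)² + (2-1)² + (3-4)²) = (1/3)(25 + 1 + 1) = 9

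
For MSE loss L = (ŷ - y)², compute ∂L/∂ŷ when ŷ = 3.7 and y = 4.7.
∂L/∂ŷ = -2.0

∂L/∂ŷ = 2(ŷ - y) = 2(3.7 - 4.7) = 2(-1.0) = -2.0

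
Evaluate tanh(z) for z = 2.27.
0.9789

tanh(2.27) = (e^(2.27) - e^(-2.27))/(e^(2.27) + e^(-2.27)) = 0.9789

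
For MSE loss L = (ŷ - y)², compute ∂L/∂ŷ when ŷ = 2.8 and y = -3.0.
∂L/∂ŷ = 11.6

∂L/∂ŷ = 2(ŷ - y) = 2(2.8 - -3.0) = 2(5.8) = 11.6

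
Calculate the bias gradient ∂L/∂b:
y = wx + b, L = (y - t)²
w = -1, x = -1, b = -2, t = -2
∂L/∂b = 2

y = wx + b = (-1)(-1) + -2 = -1
∂L/∂y = 2(y - t) = 2(-1 - -2) = 2
∂y/∂b = 1
∂L/∂b = ∂L/∂y · ∂y/∂b = 2 × 1 = 2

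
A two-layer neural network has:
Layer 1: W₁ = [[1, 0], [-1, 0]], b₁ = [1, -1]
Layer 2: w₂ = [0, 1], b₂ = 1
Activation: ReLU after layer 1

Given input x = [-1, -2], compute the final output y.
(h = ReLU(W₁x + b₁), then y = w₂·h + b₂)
y = 1

Layer 1 pre-activation: z₁ = [0, 0]
After ReLU: h = [0, 0]
Layer 2 output: y = 0×0 + 1×0 + 1 = 1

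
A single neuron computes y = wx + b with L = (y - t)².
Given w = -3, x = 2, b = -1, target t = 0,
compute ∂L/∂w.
∂L/∂w = -28

y = wx + b = (-3)(2) + -1 = -7
∂L/∂y = 2(y - t) = 2(-7 - 0) = -14
∂y/∂w = x = 2
∂L/∂w = ∂L/∂y · ∂y/∂w = -14 × 2 = -28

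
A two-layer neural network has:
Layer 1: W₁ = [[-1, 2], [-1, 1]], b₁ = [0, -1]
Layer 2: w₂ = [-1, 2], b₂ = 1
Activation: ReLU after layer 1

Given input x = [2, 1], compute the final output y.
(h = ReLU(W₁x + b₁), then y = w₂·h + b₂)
y = 1

Layer 1 pre-activation: z₁ = [0, -2]
After ReLU: h = [0, 0]
Layer 2 output: y = -1×0 + 2×0 + 1 = 1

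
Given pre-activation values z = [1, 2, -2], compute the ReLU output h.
h = [1, 2, 0]

ReLU applied element-wise: max(0,1)=1, max(0,2)=2, max(0,-2)=0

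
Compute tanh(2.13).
0.9721

tanh(2.13) = (e^(2.13) - e^(-2.13))/(e^(2.13) + e^(-2.13)) = 0.9721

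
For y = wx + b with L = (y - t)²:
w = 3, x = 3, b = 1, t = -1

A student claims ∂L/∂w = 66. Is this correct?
Correct

y = (3)(3) + 1 = 10
∂L/∂y = 2(y - t) = 2(10 - -1) = 22
∂y/∂w = x = 3
∂L/∂w = 22 × 3 = 66

Claimed value: 66
Correct: The correct gradient is 66.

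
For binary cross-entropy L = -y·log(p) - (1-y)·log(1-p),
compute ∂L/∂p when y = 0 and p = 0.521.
∂L/∂p = 2.088

∂L/∂p = -y/p + (1-y)/(1-p) = 0 + 1/0.479 = 2.088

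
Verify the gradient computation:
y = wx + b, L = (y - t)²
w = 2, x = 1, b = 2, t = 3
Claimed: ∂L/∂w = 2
Correct

y = (2)(1) + 2 = 4
∂L/∂y = 2(y - t) = 2(4 - 3) = 2
∂y/∂w = x = 1
∂L/∂w = 2 × 1 = 2

Claimed value: 2
Correct: The correct gradient is 2.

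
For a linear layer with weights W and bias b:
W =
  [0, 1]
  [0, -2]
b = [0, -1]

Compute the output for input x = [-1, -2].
y = [-2, 3]

Wx = [0×-1 + 1×-2, 0×-1 + -2×-2]
   = [-2, 4]
y = Wx + b = [-2 + 0, 4 + -1] = [-2, 3]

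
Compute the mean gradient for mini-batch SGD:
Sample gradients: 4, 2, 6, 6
Average gradient = 4.5

Average = (1/4)(4 + 2 + 6 + 6) = 18/4 = 4.5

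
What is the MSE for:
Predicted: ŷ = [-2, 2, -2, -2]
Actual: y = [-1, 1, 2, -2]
MSE = 4.5

MSE = (1/4)((-2--1)² + (2-1)² + (-2-2)² + (-2--2)²) = (1/4)(1 + 1 + 16 + 0) = 4.5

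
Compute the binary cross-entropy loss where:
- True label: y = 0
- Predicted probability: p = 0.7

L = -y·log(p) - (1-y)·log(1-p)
L = 1.204

L = -0·log(0.7) - 1·log(0.3) = -log(0.3) = 1.204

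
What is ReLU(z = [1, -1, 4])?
h = [1, 0, 4]

ReLU applied element-wise: max(0,1)=1, max(0,-1)=0, max(0,4)=4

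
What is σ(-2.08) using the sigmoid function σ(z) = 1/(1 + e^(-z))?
0.1111

sigmoid(-2.08) = 1/(1 + e^(2.08)) = 1/(1 + 8.004) = 0.1111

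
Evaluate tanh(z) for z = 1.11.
0.8041

tanh(1.11) = (e^(1.11) - e^(-1.11))/(e^(1.11) + e^(-1.11)) = 0.8041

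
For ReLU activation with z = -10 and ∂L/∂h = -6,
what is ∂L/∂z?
∂L/∂z = 0

h = ReLU(-10) = 0
Since z < 0: ∂h/∂z = 0
∂L/∂z = ∂L/∂h · ∂h/∂z = -6 × 0 = 0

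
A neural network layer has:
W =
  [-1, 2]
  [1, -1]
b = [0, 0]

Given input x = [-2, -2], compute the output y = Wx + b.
y = [-2, 0]

Wx = [-1×-2 + 2×-2, 1×-2 + -1×-2]
   = [-2, 0]
y = Wx + b = [-2 + 0, 0 + 0] = [-2, 0]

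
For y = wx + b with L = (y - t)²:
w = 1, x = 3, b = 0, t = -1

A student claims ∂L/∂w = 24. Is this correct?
Correct

y = (1)(3) + 0 = 3
∂L/∂y = 2(y - t) = 2(3 - -1) = 8
∂y/∂w = x = 3
∂L/∂w = 8 × 3 = 24

Claimed value: 24
Correct: The correct gradient is 24.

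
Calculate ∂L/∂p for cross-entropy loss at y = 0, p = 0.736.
∂L/∂p = 3.788

∂L/∂p = -y/p + (1-y)/(1-p) = 0 + 1/0.264 = 3.788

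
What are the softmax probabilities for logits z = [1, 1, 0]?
p = [0.4223, 0.4223, 0.1554]

exp(z) = [2.718, 2.718, 1]
Sum = 6.437
p = [0.4223, 0.4223, 0.1554]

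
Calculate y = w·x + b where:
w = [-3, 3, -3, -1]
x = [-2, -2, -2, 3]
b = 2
y = 5

y = (-3)(-2) + (3)(-2) + (-3)(-2) + (-1)(3) + 2 = 5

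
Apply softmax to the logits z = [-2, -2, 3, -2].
p = [0.0066, 0.0066, 0.9802, 0.0066]

exp(z) = [0.1353, 0.1353, 20.09, 0.1353]
Sum = 20.49
p = [0.0066, 0.0066, 0.9802, 0.0066]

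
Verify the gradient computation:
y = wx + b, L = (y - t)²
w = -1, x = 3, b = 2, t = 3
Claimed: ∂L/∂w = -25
Incorrect

y = (-1)(3) + 2 = -1
∂L/∂y = 2(y - t) = 2(-1 - 3) = -8
∂y/∂w = x = 3
∂L/∂w = -8 × 3 = -24

Claimed value: -25
Incorrect: The correct gradient is -24.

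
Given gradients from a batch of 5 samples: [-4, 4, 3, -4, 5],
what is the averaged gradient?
Average gradient = 0.8

Average = (1/5)(-4 + 4 + 3 + -4 + 5) = 4/5 = 0.8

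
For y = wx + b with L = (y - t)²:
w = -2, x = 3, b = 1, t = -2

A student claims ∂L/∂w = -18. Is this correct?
Correct

y = (-2)(3) + 1 = -5
∂L/∂y = 2(y - t) = 2(-5 - -2) = -6
∂y/∂w = x = 3
∂L/∂w = -6 × 3 = -18

Claimed value: -18
Correct: The correct gradient is -18.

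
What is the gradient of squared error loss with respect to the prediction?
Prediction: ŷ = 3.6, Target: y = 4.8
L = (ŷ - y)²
∂L/∂ŷ = -2.4

∂L/∂ŷ = 2(ŷ - y) = 2(3.6 - 4.8) = 2(-1.2) = -2.4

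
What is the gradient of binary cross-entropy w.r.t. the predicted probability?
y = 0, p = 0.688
∂L/∂p = 3.205

∂L/∂p = -y/p + (1-y)/(1-p) = 0 + 1/0.312 = 3.205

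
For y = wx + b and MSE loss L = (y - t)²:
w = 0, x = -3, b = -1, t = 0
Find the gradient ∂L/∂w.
∂L/∂w = 6

y = wx + b = (0)(-3) + -1 = -1
∂L/∂y = 2(y - t) = 2(-1 - 0) = -2
∂y/∂w = x = -3
∂L/∂w = ∂L/∂y · ∂y/∂w = -2 × -3 = 6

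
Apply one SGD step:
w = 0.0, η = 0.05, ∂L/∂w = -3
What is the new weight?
w_new = 0.15

w_new = w - η·∂L/∂w = 0.0 - 0.05×(-3) = 0.0 - (-0.15) = 0.15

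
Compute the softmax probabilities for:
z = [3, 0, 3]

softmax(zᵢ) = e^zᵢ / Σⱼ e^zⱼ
p = [0.4879, 0.0243, 0.4879]

exp(z) = [20.09, 1, 20.09]
Sum = 41.17
p = [0.4879, 0.0243, 0.4879]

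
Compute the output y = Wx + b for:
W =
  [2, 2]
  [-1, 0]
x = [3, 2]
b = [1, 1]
y = [11, -2]

Wx = [2×3 + 2×2, -1×3 + 0×2]
   = [10, -3]
y = Wx + b = [10 + 1, -3 + 1] = [11, -2]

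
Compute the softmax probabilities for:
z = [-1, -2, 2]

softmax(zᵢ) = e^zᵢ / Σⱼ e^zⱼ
p = [0.0466, 0.0171, 0.9362]

exp(z) = [0.3679, 0.1353, 7.389]
Sum = 7.892
p = [0.0466, 0.0171, 0.9362]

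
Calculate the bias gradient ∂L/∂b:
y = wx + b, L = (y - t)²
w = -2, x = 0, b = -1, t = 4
∂L/∂b = -10

y = wx + b = (-2)(0) + -1 = -1
∂L/∂y = 2(y - t) = 2(-1 - 4) = -10
∂y/∂b = 1
∂L/∂b = ∂L/∂y · ∂y/∂b = -10 × 1 = -10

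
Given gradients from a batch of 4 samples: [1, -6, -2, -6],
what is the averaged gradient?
Average gradient = -3.25

Average = (1/4)(1 + -6 + -2 + -6) = -13/4 = -3.25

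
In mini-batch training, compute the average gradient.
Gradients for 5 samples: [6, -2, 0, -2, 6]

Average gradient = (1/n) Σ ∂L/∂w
Average gradient = 1.6

Average = (1/5)(6 + -2 + 0 + -2 + 6) = 8/5 = 1.6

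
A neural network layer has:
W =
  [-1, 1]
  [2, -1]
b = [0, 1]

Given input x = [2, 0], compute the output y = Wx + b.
y = [-2, 5]

Wx = [-1×2 + 1×0, 2×2 + -1×0]
   = [-2, 4]
y = Wx + b = [-2 + 0, 4 + 1] = [-2, 5]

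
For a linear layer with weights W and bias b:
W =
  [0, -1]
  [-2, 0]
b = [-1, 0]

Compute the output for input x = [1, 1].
y = [-2, -2]

Wx = [0×1 + -1×1, -2×1 + 0×1]
   = [-1, -2]
y = Wx + b = [-1 + -1, -2 + 0] = [-2, -2]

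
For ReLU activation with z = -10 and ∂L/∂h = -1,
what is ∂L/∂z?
∂L/∂z = 0

h = ReLU(-10) = 0
Since z < 0: ∂h/∂z = 0
∂L/∂z = ∂L/∂h · ∂h/∂z = -1 × 0 = 0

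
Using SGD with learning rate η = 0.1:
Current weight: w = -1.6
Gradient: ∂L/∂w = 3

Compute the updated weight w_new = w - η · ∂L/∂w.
w_new = -1.9

w_new = w - η·∂L/∂w = -1.6 - 0.1×(3) = -1.6 - (0.3) = -1.9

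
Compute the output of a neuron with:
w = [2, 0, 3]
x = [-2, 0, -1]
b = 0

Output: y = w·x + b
y = -7

y = (2)(-2) + (0)(0) + (3)(-1) + 0 = -7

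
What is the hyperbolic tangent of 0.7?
0.6044

tanh(0.7) = (e^(0.7) - e^(-0.7))/(e^(0.7) + e^(-0.7)) = 0.6044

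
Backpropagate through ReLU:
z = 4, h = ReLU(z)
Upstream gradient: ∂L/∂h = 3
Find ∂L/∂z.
∂L/∂z = 3

h = ReLU(4) = 4
Since z > 0: ∂h/∂z = 1
∂L/∂z = ∂L/∂h · ∂h/∂z = 3 × 1 = 3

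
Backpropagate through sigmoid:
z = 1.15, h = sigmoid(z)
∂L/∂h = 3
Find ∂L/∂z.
∂L/∂z = 0.548

σ(1.15) = 0.7595
σ'(1.15) = σ(1.15)(1 - σ(1.15)) = 0.7595 × 0.2405 = 0.1827
∂L/∂z = ∂L/∂h · σ'(z) = 3 × 0.1827 = 0.548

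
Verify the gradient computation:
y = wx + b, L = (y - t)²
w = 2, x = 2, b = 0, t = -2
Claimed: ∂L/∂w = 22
Incorrect

y = (2)(2) + 0 = 4
∂L/∂y = 2(y - t) = 2(4 - -2) = 12
∂y/∂w = x = 2
∂L/∂w = 12 × 2 = 24

Claimed value: 22
Incorrect: The correct gradient is 24.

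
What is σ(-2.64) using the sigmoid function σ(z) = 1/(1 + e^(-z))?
0.06661

sigmoid(-2.64) = 1/(1 + e^(2.64)) = 1/(1 + 14.01) = 0.06661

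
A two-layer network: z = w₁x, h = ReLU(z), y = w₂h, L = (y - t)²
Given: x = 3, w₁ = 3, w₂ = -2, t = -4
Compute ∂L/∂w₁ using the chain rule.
∂L/∂w₁ = 168

Forward pass:
z = w₁x = 3×3 = 9
h = ReLU(9) = 9
y = w₂h = -2×9 = -18

Backward pass:
∂L/∂y = 2(y - t) = 2(-18 - -4) = -28
∂y/∂h = w₂ = -2
∂h/∂z = 1 (ReLU derivative)
∂z/∂w₁ = x = 3

∂L/∂w₁ = -28 × -2 × 1 × 3 = 168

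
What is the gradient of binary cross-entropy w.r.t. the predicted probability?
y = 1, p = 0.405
∂L/∂p = -2.469

∂L/∂p = -y/p + (1-y)/(1-p) = -1/0.405 + 0 = -2.469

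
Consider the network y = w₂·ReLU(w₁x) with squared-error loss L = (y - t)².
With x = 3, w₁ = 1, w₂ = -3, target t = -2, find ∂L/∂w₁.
∂L/∂w₁ = 126

Forward pass:
z = w₁x = 1×3 = 3
h = ReLU(3) = 3
y = w₂h = -3×3 = -9

Backward pass:
∂L/∂y = 2(y - t) = 2(-9 - -2) = -14
∂y/∂h = w₂ = -3
∂h/∂z = 1 (ReLU derivative)
∂z/∂w₁ = x = 3

∂L/∂w₁ = -14 × -3 × 1 × 3 = 126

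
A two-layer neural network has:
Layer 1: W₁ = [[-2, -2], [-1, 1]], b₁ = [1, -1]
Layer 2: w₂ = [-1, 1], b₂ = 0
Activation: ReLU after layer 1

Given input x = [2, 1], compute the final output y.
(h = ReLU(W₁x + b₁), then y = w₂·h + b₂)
y = 0

Layer 1 pre-activation: z₁ = [-5, -2]
After ReLU: h = [0, 0]
Layer 2 output: y = -1×0 + 1×0 + 0 = 0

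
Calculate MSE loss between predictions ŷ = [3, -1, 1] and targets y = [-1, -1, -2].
MSE = 8.333

MSE = (1/3)((3--1)² + (-1--1)² + (1--2)²) = (1/3)(16 + 0 + 9) = 8.333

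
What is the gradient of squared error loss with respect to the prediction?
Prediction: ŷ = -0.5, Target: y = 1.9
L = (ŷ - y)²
∂L/∂ŷ = -4.8

∂L/∂ŷ = 2(ŷ - y) = 2(-0.5 - 1.9) = 2(-2.4) = -4.8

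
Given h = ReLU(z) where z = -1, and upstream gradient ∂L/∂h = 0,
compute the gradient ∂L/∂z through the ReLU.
∂L/∂z = 0

h = ReLU(-1) = 0
Since z < 0: ∂h/∂z = 0
∂L/∂z = ∂L/∂h · ∂h/∂z = 0 × 0 = 0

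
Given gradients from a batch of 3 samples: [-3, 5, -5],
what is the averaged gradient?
Average gradient = -1

Average = (1/3)(-3 + 5 + -5) = -3/3 = -1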